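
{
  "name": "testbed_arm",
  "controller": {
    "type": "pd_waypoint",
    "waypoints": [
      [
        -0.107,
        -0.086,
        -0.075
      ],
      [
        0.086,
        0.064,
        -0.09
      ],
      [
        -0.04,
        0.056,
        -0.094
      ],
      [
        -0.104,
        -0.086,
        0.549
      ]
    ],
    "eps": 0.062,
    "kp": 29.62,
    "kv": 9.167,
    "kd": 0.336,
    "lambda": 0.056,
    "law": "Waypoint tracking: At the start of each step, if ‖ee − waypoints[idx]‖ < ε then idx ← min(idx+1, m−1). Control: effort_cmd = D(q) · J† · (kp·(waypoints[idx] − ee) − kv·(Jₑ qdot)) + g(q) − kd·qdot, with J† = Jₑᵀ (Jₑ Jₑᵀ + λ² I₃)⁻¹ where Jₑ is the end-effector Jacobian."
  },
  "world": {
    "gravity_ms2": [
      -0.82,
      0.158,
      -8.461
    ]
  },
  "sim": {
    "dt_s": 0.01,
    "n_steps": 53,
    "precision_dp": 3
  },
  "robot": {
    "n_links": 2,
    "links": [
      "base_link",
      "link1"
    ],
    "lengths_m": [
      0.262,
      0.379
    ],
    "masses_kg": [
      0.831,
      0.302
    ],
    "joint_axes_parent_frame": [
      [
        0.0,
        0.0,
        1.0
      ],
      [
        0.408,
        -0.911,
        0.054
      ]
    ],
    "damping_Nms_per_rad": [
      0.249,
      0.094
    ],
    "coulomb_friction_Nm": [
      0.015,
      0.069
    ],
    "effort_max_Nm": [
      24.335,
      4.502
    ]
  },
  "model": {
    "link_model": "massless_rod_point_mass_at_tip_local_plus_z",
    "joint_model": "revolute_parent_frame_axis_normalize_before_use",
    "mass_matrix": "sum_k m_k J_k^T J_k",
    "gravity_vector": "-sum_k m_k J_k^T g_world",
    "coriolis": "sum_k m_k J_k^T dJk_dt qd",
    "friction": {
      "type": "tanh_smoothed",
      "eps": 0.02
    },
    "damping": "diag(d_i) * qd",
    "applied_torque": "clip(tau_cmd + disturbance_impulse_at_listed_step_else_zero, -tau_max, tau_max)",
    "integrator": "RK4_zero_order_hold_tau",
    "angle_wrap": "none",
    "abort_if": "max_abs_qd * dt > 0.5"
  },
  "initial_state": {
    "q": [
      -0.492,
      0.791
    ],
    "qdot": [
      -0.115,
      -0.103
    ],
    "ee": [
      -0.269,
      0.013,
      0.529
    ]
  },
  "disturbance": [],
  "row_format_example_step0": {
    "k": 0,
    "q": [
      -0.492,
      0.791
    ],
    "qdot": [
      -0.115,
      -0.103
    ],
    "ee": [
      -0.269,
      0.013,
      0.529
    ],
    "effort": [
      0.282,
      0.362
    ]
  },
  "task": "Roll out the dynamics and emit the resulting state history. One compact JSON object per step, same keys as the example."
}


{"k":1,"q":[-0.492,0.791],"qdot":[0.012,0.143],"ee":[-0.269,0.013,0.529],"effort":[0.213,0.182]}
{"k":2,"q":[-0.492,0.794],"qdot":[0.087,0.337],"ee":[-0.27,0.013,0.528],"effort":[0.173,0.041]}
{"k":3,"q":[-0.491,0.798],"qdot":[0.135,0.496],"ee":[-0.271,0.013,0.527],"effort":[0.147,-0.074]}
{"k":4,"q":[-0.489,0.803],"qdot":[0.167,0.626],"ee":[-0.272,0.012,0.525],"effort":[0.13,-0.168]}
{"k":5,"q":[-0.488,0.81],"qdot":[0.188,0.732],"ee":[-0.274,0.012,0.524],"effort":[0.119,-0.245]}
{"k":6,"q":[-0.486,0.818],"qdot":[0.201,0.82],"ee":[-0.276,0.011,0.521],"effort":[0.111,-0.309]}
{"k":7,"q":[-0.484,0.827],"qdot":[0.21,0.892],"ee":[-0.278,0.011,0.519],"effort":[0.107,-0.362]}
{"k":8,"q":[-0.481,0.836],"qdot":[0.216,0.952],"ee":[-0.281,0.01,0.517],"effort":[0.104,-0.405]}
{"k":9,"q":[-0.479,0.846],"qdot":[0.22,1.003],"ee":[-0.283,0.01,0.514],"effort":[0.102,-0.442]}
{"k":10,"q":[-0.477,0.856],"qdot":[0.222,1.044],"ee":[-0.286,0.009,0.511],"effort":[0.101,-0.473]}
{"k":11,"q":[-0.475,0.866],"qdot":[0.224,1.08],"ee":[-0.288,0.008,0.508],"effort":[0.101,-0.499]}
{"k":12,"q":[-0.473,0.877],"qdot":[0.225,1.11],"ee":[-0.291,0.008,0.505],"effort":[0.101,-0.521]}
{"k":13,"q":[-0.47,0.889],"qdot":[0.226,1.136],"ee":[-0.294,0.007,0.501],"effort":[0.101,-0.54]}
{"k":14,"q":[-0.468,0.9],"qdot":[0.226,1.158],"ee":[-0.296,0.006,0.498],"effort":[0.101,-0.557]}
{"k":15,"q":[-0.466,0.912],"qdot":[0.227,1.177],"ee":[-0.299,0.005,0.495],"effort":[0.101,-0.571]}
{"k":16,"q":[-0.464,0.924],"qdot":[0.227,1.194],"ee":[-0.302,0.005,0.491],"effort":[0.101,-0.584]}
{"k":17,"q":[-0.461,0.936],"qdot":[0.227,1.209],"ee":[-0.305,0.004,0.487],"effort":[0.101,-0.596]}
{"k":18,"q":[-0.459,0.948],"qdot":[0.228,1.222],"ee":[-0.307,0.003,0.484],"effort":[0.102,-0.606]}
{"k":19,"q":[-0.457,0.96],"qdot":[0.228,1.234],"ee":[-0.31,0.002,0.48],"effort":[0.102,-0.616]}
{"k":20,"q":[-0.454,0.972],"qdot":[0.228,1.245],"ee":[-0.313,0.002,0.476],"effort":[0.102,-0.625]}
{"k":21,"q":[-0.452,0.985],"qdot":[0.228,1.255],"ee":[-0.315,0.001,0.472],"effort":[0.102,-0.633]}
{"k":22,"q":[-0.45,0.997],"qdot":[0.228,1.264],"ee":[-0.318,-0.0,0.468],"effort":[0.102,-0.641]}
{"k":23,"q":[-0.448,1.01],"qdot":[0.228,1.272],"ee":[-0.321,-0.001,0.464],"effort":[0.103,-0.648]}
{"k":24,"q":[-0.445,1.023],"qdot":[0.228,1.28],"ee":[-0.323,-0.002,0.46],"effort":[0.103,-0.655]}
{"k":25,"q":[-0.443,1.036],"qdot":[0.228,1.287],"ee":[-0.326,-0.003,0.456],"effort":[0.103,-0.662]}
{"k":26,"q":[-0.441,1.049],"qdot":[0.227,1.294],"ee":[-0.328,-0.004,0.452],"effort":[0.103,-0.668]}
{"k":27,"q":[-0.438,1.062],"qdot":[0.227,1.3],"ee":[-0.331,-0.005,0.447],"effort":[0.103,-0.674]}
{"k":28,"q":[-0.436,1.075],"qdot":[0.227,1.306],"ee":[-0.333,-0.006,0.443],"effort":[0.103,-0.68]}
{"k":29,"q":[-0.434,1.088],"qdot":[0.227,1.312],"ee":[-0.335,-0.007,0.439],"effort":[0.103,-0.686]}
{"k":30,"q":[-0.432,1.101],"qdot":[0.227,1.317],"ee":[-0.338,-0.008,0.434],"effort":[0.103,-0.692]}
{"k":31,"q":[-0.429,1.114],"qdot":[0.226,1.322],"ee":[-0.34,-0.009,0.43],"effort":[0.103,-0.697]}
{"k":32,"q":[-0.427,1.127],"qdot":[0.226,1.326],"ee":[-0.342,-0.01,0.425],"effort":[0.103,-0.702]}
{"k":33,"q":[-0.425,1.141],"qdot":[0.226,1.331],"ee":[-0.344,-0.011,0.421],"effort":[0.103,-0.707]}
{"k":34,"q":[-0.423,1.154],"qdot":[0.225,1.335],"ee":[-0.346,-0.012,0.416],"effort":[0.103,-0.712]}
{"k":35,"q":[-0.42,1.167],"qdot":[0.225,1.338],"ee":[-0.348,-0.013,0.411],"effort":[0.103,-0.717]}
{"k":36,"q":[-0.418,1.181],"qdot":[0.225,1.342],"ee":[-0.35,-0.014,0.407],"effort":[0.103,-0.722]}
{"k":37,"q":[-0.416,1.194],"qdot":[0.224,1.345],"ee":[-0.352,-0.015,0.402],"effort":[0.103,-0.726]}
{"k":38,"q":[-0.414,1.208],"qdot":[0.224,1.348],"ee":[-0.354,-0.016,0.397],"effort":[0.103,-0.731]}
{"k":39,"q":[-0.411,1.221],"qdot":[0.223,1.35],"ee":[-0.355,-0.017,0.393],"effort":[0.103,-0.735]}
{"k":40,"q":[-0.409,1.235],"qdot":[0.223,1.353],"ee":[-0.357,-0.018,0.388],"effort":[0.103,-0.739]}
{"k":41,"q":[-0.407,1.248],"qdot":[0.222,1.354],"ee":[-0.359,-0.019,0.383],"effort":[0.102,-0.743]}
{"k":42,"q":[-0.405,1.262],"qdot":[0.222,1.356],"ee":[-0.36,-0.02,0.378],"effort":[0.102,-0.747]}
{"k":43,"q":[-0.403,1.275],"qdot":[0.221,1.358],"ee":[-0.362,-0.021,0.373],"effort":[0.102,-0.75]}
{"k":44,"q":[-0.4,1.289],"qdot":[0.221,1.359],"ee":[-0.363,-0.022,0.368],"effort":[0.102,-0.754]}
{"k":45,"q":[-0.398,1.302],"qdot":[0.22,1.359],"ee":[-0.364,-0.023,0.363],"effort":[0.101,-0.757]}
{"k":46,"q":[-0.396,1.316],"qdot":[0.22,1.36],"ee":[-0.366,-0.025,0.358],"effort":[0.101,-0.761]}
{"k":47,"q":[-0.394,1.33],"qdot":[0.219,1.36],"ee":[-0.367,-0.026,0.353],"effort":[0.101,-0.764]}
{"k":48,"q":[-0.392,1.343],"qdot":[0.218,1.36],"ee":[-0.368,-0.027,0.348],"effort":[0.101,-0.767]}
{"k":49,"q":[-0.389,1.357],"qdot":[0.218,1.36],"ee":[-0.369,-0.028,0.343],"effort":[0.1,-0.769]}
{"k":50,"q":[-0.387,1.37],"qdot":[0.217,1.359],"ee":[-0.37,-0.029,0.338],"effort":[0.1,-0.772]}
{"k":51,"q":[-0.385,1.384],"qdot":[0.216,1.358],"ee":[-0.371,-0.03,0.333],"effort":[0.1,-0.775]}
{"k":52,"q":[-0.383,1.398],"qdot":[0.216,1.357],"ee":[-0.372,-0.031,0.328],"effort":[0.099,-0.777]}
{"k":53,"q":[-0.381,1.411],"qdot":[0.215,1.356],"ee":[-0.373,-0.032,0.323]}


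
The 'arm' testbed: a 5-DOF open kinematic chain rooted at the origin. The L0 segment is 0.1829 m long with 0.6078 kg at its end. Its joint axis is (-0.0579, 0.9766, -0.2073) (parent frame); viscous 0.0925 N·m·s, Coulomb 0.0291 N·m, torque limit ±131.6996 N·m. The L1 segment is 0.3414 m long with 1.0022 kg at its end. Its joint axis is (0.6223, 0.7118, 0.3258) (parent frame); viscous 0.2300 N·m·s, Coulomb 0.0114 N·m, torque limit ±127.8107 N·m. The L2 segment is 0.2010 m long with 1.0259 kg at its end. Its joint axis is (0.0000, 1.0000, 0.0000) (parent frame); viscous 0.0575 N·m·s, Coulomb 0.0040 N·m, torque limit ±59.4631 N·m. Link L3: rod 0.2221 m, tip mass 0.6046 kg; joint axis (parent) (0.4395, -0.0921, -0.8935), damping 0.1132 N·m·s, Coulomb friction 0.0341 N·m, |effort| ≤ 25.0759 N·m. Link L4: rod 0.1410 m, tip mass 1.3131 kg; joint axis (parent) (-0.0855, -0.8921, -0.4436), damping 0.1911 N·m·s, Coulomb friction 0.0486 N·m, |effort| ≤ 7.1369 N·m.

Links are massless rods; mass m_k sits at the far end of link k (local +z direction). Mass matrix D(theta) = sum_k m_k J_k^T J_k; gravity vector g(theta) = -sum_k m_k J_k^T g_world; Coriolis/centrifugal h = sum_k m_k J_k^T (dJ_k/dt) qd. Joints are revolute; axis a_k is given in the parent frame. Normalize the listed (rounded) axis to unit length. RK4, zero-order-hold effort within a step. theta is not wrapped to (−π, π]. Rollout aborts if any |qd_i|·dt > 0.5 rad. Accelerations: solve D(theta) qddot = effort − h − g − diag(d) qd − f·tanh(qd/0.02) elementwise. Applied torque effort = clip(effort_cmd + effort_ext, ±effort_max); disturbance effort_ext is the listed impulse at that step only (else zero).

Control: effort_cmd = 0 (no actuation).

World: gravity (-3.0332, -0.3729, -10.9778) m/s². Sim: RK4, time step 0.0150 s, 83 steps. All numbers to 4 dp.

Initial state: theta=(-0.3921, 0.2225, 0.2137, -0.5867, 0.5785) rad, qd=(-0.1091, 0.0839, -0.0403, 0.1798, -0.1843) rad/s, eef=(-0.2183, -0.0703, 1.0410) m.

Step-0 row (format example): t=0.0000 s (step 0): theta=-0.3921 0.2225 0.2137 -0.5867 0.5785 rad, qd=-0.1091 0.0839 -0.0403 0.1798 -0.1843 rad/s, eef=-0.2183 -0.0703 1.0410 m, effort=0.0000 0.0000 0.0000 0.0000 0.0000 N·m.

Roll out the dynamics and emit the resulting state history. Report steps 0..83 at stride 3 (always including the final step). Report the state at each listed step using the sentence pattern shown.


t=0.0450 s (step 3): theta=-0.4234 0.2377 0.2560 -0.6368 0.6322 rad, qd=-1.2470 0.5426 1.8083 -1.9291 2.0836 rad/s, eef=-0.2245 -0.0746 1.0346 m, effort=0.0000 0.0000 0.0000 0.0000 0.0000 N·m.
t=0.0900 s (step 6): theta=-0.5033 0.2694 0.3705 -0.7280 0.7409 rad, qd=-2.3140 0.8713 3.2246 -1.8128 2.5658 rad/s, eef=-0.2369 -0.0825 1.0182 m, effort=0.0000 0.0000 0.0000 0.0000 0.0000 N·m.
t=0.1350 s (step 9): theta=-0.6334 0.3194 0.5401 -0.7761 0.8499 rad, qd=-3.4990 1.4222 4.2184 -0.1196 2.1550 rad/s, eef=-0.2538 -0.0928 0.9905 m, effort=0.0000 0.0000 0.0000 0.0000 0.0000 N·m.
t=0.1800 s (step 12): theta=-0.8224 0.4076 0.7393 -0.7344 0.9260 rad, qd=-4.9560 2.6274 4.4808 2.2169 1.1819 rad/s, eef=-0.2764 -0.1008 0.9471 m, effort=0.0000 0.0000 0.0000 0.0000 0.0000 N·m.
t=0.2250 s (step 15): theta=-1.0857 0.5692 0.9260 -0.5458 0.9553 rad, qd=-6.8073 4.6773 3.5965 6.6325 0.1204 rad/s, eef=-0.3101 -0.0997 0.8841 m, effort=0.0000 0.0000 0.0000 0.0000 0.0000 N·m.
t=0.2700 s (step 18): theta=-1.4248 0.8119 1.0548 -0.1148 0.9410 rad, qd=-7.7838 5.3147 2.3933 11.7027 -0.7515 rad/s, eef=-0.3660 -0.0798 0.8017 m, effort=0.0000 0.0000 0.0000 0.0000 0.0000 N·m.
t=0.3150 s (step 21): theta=-1.7323 0.9604 1.1870 0.2951 0.8882 rad, qd=-5.7694 1.0774 3.6287 4.4532 -1.6298 rad/s, eef=-0.4458 -0.0412 0.7017 m, effort=0.0000 0.0000 0.0000 0.0000 0.0000 N·m.
t=0.3600 s (step 24): theta=-1.9717 0.9491 1.3571 0.2742 0.7933 rad, qd=-5.1896 -1.0851 3.6103 -4.4443 -2.5941 rad/s, eef=-0.5331 -0.0053 0.5745 m, effort=0.0000 0.0000 0.0000 0.0000 0.0000 N·m.
t=0.4050 s (step 27): theta=-2.2099 0.8828 1.4934 -0.0426 0.6453 rad, qd=-5.3659 -1.8338 2.3198 -9.1490 -4.1946 rad/s, eef=-0.6178 0.0144 0.4127 m, effort=0.0000 0.0000 0.0000 0.0000 0.0000 N·m.
t=0.4500 s (step 30): theta=-2.4424 0.7766 1.5587 -0.5084 0.3943 rad, qd=-4.7591 -3.0209 0.5410 -11.0380 -7.1111 rad/s, eef=-0.6944 0.0129 0.2132 m, effort=0.0000 0.0000 0.0000 0.0000 0.0000 N·m.
t=0.4950 s (step 33): theta=-2.6188 0.5989 1.5378 -0.9910 0.0231 rad, qd=-2.8975 -4.9960 -1.5918 -9.9773 -8.6942 rad/s, eef=-0.7514 -0.0217 -0.0291 m, effort=0.0000 0.0000 0.0000 0.0000 0.0000 N·m.
t=0.5400 s (step 36): theta=-2.6932 0.3249 1.3714 -1.3280 -0.2700 rad, qd=-0.4101 -6.8539 -6.8841 -3.1519 -2.5182 rad/s, eef=-0.7715 -0.1049 -0.3016 m, effort=0.0000 0.0000 0.0000 0.0000 0.0000 N·m.
t=0.5850 s (step 39): theta=-2.6444 0.0305 0.8134 -1.0257 -0.2434 rad, qd=3.1494 -6.1939 -18.3945 19.0597 -0.7386 rad/s, eef=-0.7561 -0.2182 -0.5836 m, effort=0.0000 0.0000 0.0000 0.0000 0.0000 N·m.
t=0.6300 s (step 42): theta=-2.4063 -0.2295 -0.0349 0.2476 -0.2981 rad, qd=4.7747 -4.2939 -11.6814 33.0018 8.4390 rad/s, eef=-0.5942 -0.3445 -0.8342 m, effort=0.0000 0.0000 0.0000 0.0000 0.0000 N·m.
t=0.6750 s (step 45): theta=-2.3474 -0.2798 -0.4064 1.3986 -0.0372 rad, qd=-1.1644 0.8168 -9.5160 10.6346 4.3010 rad/s, eef=-0.2476 -0.3315 -0.8899 m, effort=0.0000 0.0000 0.0000 0.0000 0.0000 N·m.
t=0.7200 s (step 48): theta=-2.4789 -0.2595 -0.7400 1.6286 0.2015 rad, qd=-4.4833 -0.1438 -4.2503 3.4524 4.4092 rad/s, eef=0.0503 -0.2580 -0.8457 m, effort=0.0000 0.0000 0.0000 0.0000 0.0000 N·m.
t=0.7650 s (step 51): theta=-2.7291 -0.2912 -0.7796 1.8095 0.3019 rad, qd=-6.4270 -1.1587 2.3518 4.5323 0.1501 rad/s, eef=0.2969 -0.1877 -0.7824 m, effort=0.0000 0.0000 0.0000 0.0000 0.0000 N·m.
t=0.8100 s (step 54): theta=-3.0447 -0.3551 -0.5413 2.0064 0.2529 rad, qd=-7.5342 -1.6475 8.1847 3.9397 -1.8930 rad/s, eef=0.5089 -0.1264 -0.7337 m, effort=0.0000 0.0000 0.0000 0.0000 0.0000 N·m.
t=0.8550 s (step 57): theta=-3.4079 -0.4431 -0.0413 2.1334 0.1917 rad, qd=-8.6493 -2.3897 13.9750 1.0437 0.4000 rad/s, eef=0.6876 -0.0726 -0.7080 m, effort=0.0000 0.0000 0.0000 0.0000 0.0000 N·m.
t=0.9000 s (step 60): theta=-3.7980 -0.5779 0.6008 1.9472 0.4501 rad, qd=-7.9408 -3.3657 11.9100 -11.3198 10.4851 rad/s, eef=0.7883 -0.0330 -0.6733 m, effort=0.0000 0.0000 0.0000 0.0000 0.0000 N·m.
t=0.9450 s (step 63): theta=-4.1014 -0.7069 1.0039 1.4015 0.8120 rad, qd=-5.6696 -2.3089 6.8577 -8.9004 5.1431 rad/s, eef=0.8102 -0.0019 -0.5694 m, effort=0.0000 0.0000 0.0000 0.0000 0.0000 N·m.
t=0.9900 s (step 66): theta=-4.3190 -0.7969 1.2481 1.1536 0.9704 rad, qd=-4.1076 -1.7830 4.2024 -3.0018 2.2595 rad/s, eef=0.8211 0.0258 -0.4469 m, effort=0.0000 0.0000 0.0000 0.0000 0.0000 N·m.
t=1.0350 s (step 69): theta=-4.4775 -0.8726 1.3981 1.0787 1.0326 rad, qd=-2.9802 -1.6267 2.6106 -0.6724 0.6282 rad/s, eef=0.8295 0.0502 -0.3383 m, effort=0.0000 0.0000 0.0000 0.0000 0.0000 N·m.
t=1.0800 s (step 72): theta=-4.5897 -0.9469 1.4941 1.0714 1.0368 rad, qd=-2.0293 -1.7022 1.7423 0.0739 -0.2992 rad/s, eef=0.8337 0.0732 -0.2508 m, effort=0.0000 0.0000 0.0000 0.0000 0.0000 N·m.
t=1.1250 s (step 75): theta=-4.6613 -1.0288 1.5623 1.0787 1.0129 rad, qd=-1.1599 -1.9738 1.3602 0.2438 -0.7191 rad/s, eef=0.8317 0.0964 -0.1865 m, effort=0.0000 0.0000 0.0000 0.0000 0.0000 N·m.
t=1.1700 s (step 78): theta=-4.6945 -1.1271 1.6211 1.0923 0.9751 rad, qd=-0.3172 -2.4149 1.2893 0.3488 -0.9417 rad/s, eef=0.8227 0.1202 -0.1470 m, effort=0.0000 0.0000 0.0000 0.0000 0.0000 N·m.
t=1.2150 s (step 81): theta=-4.6897 -1.2475 1.6801 1.1090 0.9292 rad, qd=0.5346 -2.9462 1.3365 0.3858 -1.0972 rad/s, eef=0.8066 0.1445 -0.1327 m, effort=0.0000 0.0000 0.0000 0.0000 0.0000 N·m.
t=1.2450 s (step 83): theta=-4.6648 -1.3413 1.7205 1.1209 0.8942 rad, qd=1.1330 -3.2994 1.3470 0.4077 -1.2471 rad/s, eef=0.7919 0.1611 -0.1375 m.


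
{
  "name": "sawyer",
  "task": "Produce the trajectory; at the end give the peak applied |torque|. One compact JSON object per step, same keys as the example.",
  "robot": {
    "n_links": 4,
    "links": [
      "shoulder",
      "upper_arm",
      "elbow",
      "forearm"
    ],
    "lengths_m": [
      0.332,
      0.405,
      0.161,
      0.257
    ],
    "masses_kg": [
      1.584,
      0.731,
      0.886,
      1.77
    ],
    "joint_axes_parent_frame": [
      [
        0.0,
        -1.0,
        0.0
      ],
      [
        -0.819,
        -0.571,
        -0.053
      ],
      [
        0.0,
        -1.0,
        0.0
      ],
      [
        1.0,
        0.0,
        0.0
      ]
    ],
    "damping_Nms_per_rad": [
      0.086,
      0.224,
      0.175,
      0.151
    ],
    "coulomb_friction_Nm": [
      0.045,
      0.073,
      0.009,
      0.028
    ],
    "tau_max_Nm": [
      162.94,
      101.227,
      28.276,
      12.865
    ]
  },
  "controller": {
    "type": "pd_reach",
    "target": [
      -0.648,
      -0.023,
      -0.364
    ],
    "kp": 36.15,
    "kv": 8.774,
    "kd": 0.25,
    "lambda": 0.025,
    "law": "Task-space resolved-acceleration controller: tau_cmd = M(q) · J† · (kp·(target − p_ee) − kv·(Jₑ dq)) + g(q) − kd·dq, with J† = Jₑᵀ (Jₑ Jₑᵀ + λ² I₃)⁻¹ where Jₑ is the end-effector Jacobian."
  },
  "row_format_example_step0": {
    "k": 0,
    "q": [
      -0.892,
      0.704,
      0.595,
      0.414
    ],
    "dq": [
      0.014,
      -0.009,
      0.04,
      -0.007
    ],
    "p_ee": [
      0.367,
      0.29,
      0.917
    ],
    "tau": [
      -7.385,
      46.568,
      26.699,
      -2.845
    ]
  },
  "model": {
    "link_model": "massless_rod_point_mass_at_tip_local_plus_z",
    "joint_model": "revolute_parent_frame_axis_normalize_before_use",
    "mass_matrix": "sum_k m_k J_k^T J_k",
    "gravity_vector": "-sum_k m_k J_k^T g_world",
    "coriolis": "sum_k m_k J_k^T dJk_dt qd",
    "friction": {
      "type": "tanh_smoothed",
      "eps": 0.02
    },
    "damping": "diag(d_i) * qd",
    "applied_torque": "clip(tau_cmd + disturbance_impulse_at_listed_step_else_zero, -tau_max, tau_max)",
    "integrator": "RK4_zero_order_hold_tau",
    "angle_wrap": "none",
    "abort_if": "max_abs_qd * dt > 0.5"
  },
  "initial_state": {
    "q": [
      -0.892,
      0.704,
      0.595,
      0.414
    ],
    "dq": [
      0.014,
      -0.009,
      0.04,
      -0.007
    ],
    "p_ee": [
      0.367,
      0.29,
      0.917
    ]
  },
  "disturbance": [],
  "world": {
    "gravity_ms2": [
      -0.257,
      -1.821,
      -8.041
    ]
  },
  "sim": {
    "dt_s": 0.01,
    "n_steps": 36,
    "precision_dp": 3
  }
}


{"k":1,"q":[-0.897,0.708,0.606,0.418],"dq":[-0.939,0.85,2.226,0.729],"p_ee":[0.365,0.29,0.915],"tau":[-4.38,42.417,23.938,-2.89]}
{"k":2,"q":[-0.91,0.721,0.638,0.428],"dq":[-1.754,1.611,4.068,1.212],"p_ee":[0.359,0.288,0.908],"tau":[0.069,38.895,21.756,-2.996]}
{"k":3,"q":[-0.931,0.74,0.686,0.441],"dq":[-2.421,2.282,5.539,1.379],"p_ee":[0.351,0.286,0.897],"tau":[5.069,35.789,19.92,-3.136]}
{"k":4,"q":[-0.958,0.766,0.747,0.454],"dq":[-2.948,2.878,6.643,1.235],"p_ee":[0.34,0.283,0.883],"tau":[9.876,32.933,18.236,-3.294]}
{"k":5,"q":[-0.989,0.797,0.818,0.464],"dq":[-3.358,3.42,7.405,0.824],"p_ee":[0.327,0.279,0.865],"tau":[14.019,30.222,16.568,-3.453]}
{"k":6,"q":[-1.025,0.834,0.894,0.469],"dq":[-3.673,3.924,7.854,0.203],"p_ee":[0.312,0.275,0.844],"tau":[17.288,27.592,14.839,-3.583]}
{"k":7,"q":[-1.063,0.875,0.974,0.468],"dq":[-3.92,4.407,8.022,-0.56],"p_ee":[0.296,0.271,0.821],"tau":[19.662,25.022,13.023,-3.655]}
{"k":8,"q":[-1.103,0.922,1.054,0.458],"dq":[-4.121,4.875,7.944,-1.427],"p_ee":[0.278,0.266,0.795],"tau":[21.197,22.486,11.127,-3.626]}
{"k":9,"q":[-1.145,0.973,1.132,0.439],"dq":[-4.292,5.328,7.651,-2.361],"p_ee":[0.259,0.261,0.767],"tau":[22.001,19.974,9.18,-3.467]}
{"k":10,"q":[-1.189,1.028,1.206,0.41],"dq":[-4.45,5.765,7.173,-3.33],"p_ee":[0.238,0.255,0.737],"tau":[22.195,17.484,7.224,-3.162]}
{"k":11,"q":[-1.234,1.088,1.275,0.372],"dq":[-4.603,6.178,6.541,-4.307],"p_ee":[0.217,0.249,0.707],"tau":[21.893,15.015,5.307,-2.71]}
{"k":12,"q":[-1.281,1.152,1.336,0.324],"dq":[-4.759,6.557,5.787,-5.272],"p_ee":[0.195,0.243,0.675],"tau":[21.197,12.569,3.474,-2.121]}
{"k":13,"q":[-1.329,1.219,1.39,0.267],"dq":[-4.922,6.89,4.947,-6.208],"p_ee":[0.173,0.236,0.643],"tau":[20.206,10.147,1.762,-1.42]}
{"k":14,"q":[-1.379,1.289,1.435,0.2],"dq":[-5.088,7.163,4.057,-7.099],"p_ee":[0.149,0.229,0.61],"tau":[19.017,7.757,0.203,-0.635]}
{"k":15,"q":[-1.431,1.362,1.471,0.125],"dq":[-5.252,7.366,3.155,-7.935],"p_ee":[0.126,0.222,0.577],"tau":[17.731,5.418,-1.186,0.198]}
{"k":16,"q":[-1.484,1.436,1.498,0.042],"dq":[-5.403,7.493,2.277,-8.702],"p_ee":[0.102,0.213,0.544],"tau":[16.445,3.167,-2.394,1.045]}
{"k":17,"q":[-1.539,1.511,1.517,-0.048],"dq":[-5.529,7.544,1.453,-9.387],"p_ee":[0.077,0.205,0.511],"tau":[15.228,1.055,-3.424,1.873]}
{"k":18,"q":[-1.594,1.587,1.527,-0.145],"dq":[-5.615,7.527,0.705,-9.975],"p_ee":[0.053,0.196,0.478],"tau":[14.106,-0.866,-4.277,2.652]}
{"k":19,"q":[-1.651,1.662,1.531,-0.248],"dq":[-5.651,7.46,0.042,-10.452],"p_ee":[0.029,0.187,0.446],"tau":[13.066,-2.567,-4.962,3.359]}
{"k":20,"q":[-1.707,1.736,1.528,-0.354],"dq":[-5.63,7.361,-0.538,-10.81],"p_ee":[0.005,0.177,0.414],"tau":[12.082,-4.047,-5.485,3.978]}
{"k":21,"q":[-1.763,1.809,1.52,-0.463],"dq":[-5.55,7.25,-1.049,-11.048],"p_ee":[-0.019,0.168,0.383],"tau":[11.135,-5.324,-5.853,4.498]}
{"k":22,"q":[-1.818,1.881,1.508,-0.574],"dq":[-5.413,7.143,-1.51,-11.167],"p_ee":[-0.042,0.158,0.352],"tau":[10.224,-6.423,-6.072,4.914]}
{"k":23,"q":[-1.871,1.952,1.49,-0.686],"dq":[-5.222,7.049,-1.945,-11.176],"p_ee":[-0.064,0.148,0.322],"tau":[9.354,-7.366,-6.153,5.225]}
{"k":24,"q":[-1.922,2.022,1.469,-0.798],"dq":[-4.979,6.973,-2.378,-11.08],"p_ee":[-0.085,0.138,0.292],"tau":[8.536,-8.175,-6.107,5.434]}
{"k":25,"q":[-1.971,2.091,1.443,-0.907],"dq":[-4.688,6.916,-2.833,-10.884],"p_ee":[-0.106,0.128,0.263],"tau":[7.782,-8.871,-5.946,5.546]}
{"k":26,"q":[-2.016,2.16,1.412,-1.015],"dq":[-4.351,6.872,-3.335,-10.591],"p_ee":[-0.125,0.118,0.235],"tau":[7.1,-9.482,-5.688,5.568]}
{"k":27,"q":[-2.058,2.229,1.376,-1.119],"dq":[-3.971,6.835,-3.908,-10.197],"p_ee":[-0.144,0.108,0.208],"tau":[6.501,-10.041,-5.352,5.508]}
{"k":28,"q":[-2.095,2.297,1.333,-1.219],"dq":[-3.553,6.796,-4.57,-9.698],"p_ee":[-0.161,0.099,0.182],"tau":[5.993,-10.598,-4.96,5.378]}
{"k":29,"q":[-2.129,2.365,1.284,-1.313],"dq":[-3.101,6.742,-5.331,-9.083],"p_ee":[-0.177,0.089,0.157],"tau":[5.584,-11.214,-4.538,5.191]}
{"k":30,"q":[-2.157,2.432,1.227,-1.4],"dq":[-2.62,6.658,-6.182,-8.342],"p_ee":[-0.192,0.08,0.133],"tau":[5.276,-11.966,-4.115,4.959]}
{"k":31,"q":[-2.181,2.498,1.16,-1.479],"dq":[-2.115,6.529,-7.081,-7.466],"p_ee":[-0.206,0.07,0.11],"tau":[5.063,-12.936,-3.717,4.698]}
{"k":32,"q":[-2.199,2.562,1.085,-1.549],"dq":[-1.591,6.344,-7.955,-6.454],"p_ee":[-0.218,0.06,0.088],"tau":[4.92,-14.186,-3.368,4.42]}
{"k":33,"q":[-2.213,2.624,1.002,-1.608],"dq":[-1.049,6.094,-8.698,-5.316],"p_ee":[-0.23,0.05,0.067],"tau":[4.784,-15.719,-3.08,4.14]}
{"k":34,"q":[-2.22,2.684,0.912,-1.655],"dq":[-0.494,5.78,-9.2,-4.079],"p_ee":[-0.241,0.039,0.047],"tau":[4.548,-17.445,-2.85,3.868]}
{"k":35,"q":[-2.222,2.74,0.819,-1.689],"dq":[0.065,5.413,-9.383,-2.789],"p_ee":[-0.251,0.028,0.028],"tau":[4.092,-19.191,-2.663,3.613]}
{"k":36,"q":[-2.219,2.792,0.726,-1.71],"dq":[0.607,5.012,-9.228,-1.502],"p_ee":[-0.261,0.017,0.01]}
{"summary": "max |tau| (N\u00b7m): 46.568"}


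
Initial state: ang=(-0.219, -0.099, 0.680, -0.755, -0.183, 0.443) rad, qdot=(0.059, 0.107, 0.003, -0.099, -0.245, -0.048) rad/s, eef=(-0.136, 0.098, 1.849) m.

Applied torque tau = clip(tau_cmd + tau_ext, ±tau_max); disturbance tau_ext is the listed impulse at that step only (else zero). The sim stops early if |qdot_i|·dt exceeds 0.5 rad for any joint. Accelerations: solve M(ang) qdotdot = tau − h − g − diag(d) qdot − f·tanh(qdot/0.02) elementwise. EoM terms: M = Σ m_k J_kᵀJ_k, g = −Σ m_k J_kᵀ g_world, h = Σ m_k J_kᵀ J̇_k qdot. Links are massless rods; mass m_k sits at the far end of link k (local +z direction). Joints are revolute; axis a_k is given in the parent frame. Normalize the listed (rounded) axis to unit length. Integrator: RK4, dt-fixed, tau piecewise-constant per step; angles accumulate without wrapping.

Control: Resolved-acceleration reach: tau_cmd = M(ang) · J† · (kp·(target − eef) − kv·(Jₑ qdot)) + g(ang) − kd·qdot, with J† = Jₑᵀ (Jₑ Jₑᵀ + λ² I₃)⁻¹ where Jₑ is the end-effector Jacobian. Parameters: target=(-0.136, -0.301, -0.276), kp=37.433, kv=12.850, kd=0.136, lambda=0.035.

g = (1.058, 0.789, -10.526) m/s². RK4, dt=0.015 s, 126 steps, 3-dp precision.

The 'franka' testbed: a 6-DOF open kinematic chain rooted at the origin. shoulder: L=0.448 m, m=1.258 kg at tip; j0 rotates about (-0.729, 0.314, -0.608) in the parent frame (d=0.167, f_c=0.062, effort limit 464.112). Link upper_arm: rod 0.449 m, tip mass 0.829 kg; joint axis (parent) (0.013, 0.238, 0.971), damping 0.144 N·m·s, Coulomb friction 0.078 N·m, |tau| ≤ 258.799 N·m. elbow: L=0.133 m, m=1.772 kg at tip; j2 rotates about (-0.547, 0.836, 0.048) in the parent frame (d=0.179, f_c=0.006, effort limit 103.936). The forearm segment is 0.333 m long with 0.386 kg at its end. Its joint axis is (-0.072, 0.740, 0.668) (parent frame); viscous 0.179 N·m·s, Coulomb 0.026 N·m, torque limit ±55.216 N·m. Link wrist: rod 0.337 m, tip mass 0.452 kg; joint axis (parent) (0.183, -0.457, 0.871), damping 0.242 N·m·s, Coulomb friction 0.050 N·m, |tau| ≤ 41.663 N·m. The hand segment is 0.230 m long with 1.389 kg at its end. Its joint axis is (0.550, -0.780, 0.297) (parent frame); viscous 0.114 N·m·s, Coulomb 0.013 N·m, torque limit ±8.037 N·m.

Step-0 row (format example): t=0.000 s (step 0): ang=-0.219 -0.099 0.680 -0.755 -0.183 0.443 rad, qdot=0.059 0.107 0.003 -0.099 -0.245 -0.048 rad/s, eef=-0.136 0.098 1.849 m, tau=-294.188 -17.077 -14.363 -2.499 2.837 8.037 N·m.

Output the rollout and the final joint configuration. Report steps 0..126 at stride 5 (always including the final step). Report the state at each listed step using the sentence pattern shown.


t=0.075 s (step 5): ang=-0.553 -0.140 1.355 -1.039 -0.186 0.559 rad, qdot=-6.643 -2.154 12.081 -4.474 -1.487 -0.912 rad/s, eef=-0.124 0.061 1.682 m, tau=-48.515 1.050 -2.182 -6.876 1.996 2.477 N·m.
t=0.150 s (step 10): ang=-1.076 -0.245 2.116 -1.152 -0.340 0.278 rad, qdot=-7.001 -0.623 7.370 1.488 -2.040 -5.059 rad/s, eef=-0.107 -0.030 1.343 m, tau=39.240 6.434 -11.182 -4.057 1.947 1.157 N·m.
t=0.225 s (step 15): ang=-1.564 -0.309 2.530 -1.046 -0.489 -0.088 rad, qdot=-5.944 -1.140 4.414 0.841 -1.431 -4.526 rad/s, eef=-0.109 -0.118 0.989 m, tau=58.398 -1.578 -23.079 -6.122 1.892 2.687 N·m.
t=0.300 s (step 20): ang=-1.965 -0.419 2.839 -1.047 -0.567 -0.376 rad, qdot=-4.769 -1.746 3.914 -0.638 -0.620 -3.248 rad/s, eef=-0.120 -0.179 0.696 m, tau=50.076 -7.126 -27.351 -7.852 0.545 2.819 N·m.
t=0.375 s (step 25): ang=-2.287 -0.564 3.121 -1.118 -0.607 -0.574 rad, qdot=-3.877 -2.036 3.553 -1.060 -0.467 -2.090 rad/s, eef=-0.134 -0.215 0.467 m, tau=40.288 -10.009 -28.453 -8.765 -0.621 2.332 N·m.
t=0.450 s (step 30): ang=-2.552 -0.717 3.368 -1.191 -0.643 -0.695 rad, qdot=-3.208 -1.977 2.970 -0.802 -0.477 -1.188 rad/s, eef=-0.146 -0.238 0.285 m, tau=33.514 -11.601 -28.275 -9.207 -1.390 1.830 N·m.
t=0.525 s (step 35): ang=-2.771 -0.854 3.564 -1.235 -0.676 -0.757 rad, qdot=-2.629 -1.632 2.243 -0.389 -0.376 -0.517 rad/s, eef=-0.154 -0.255 0.143 m, tau=28.641 -12.307 -27.494 -9.258 -1.857 1.415 N·m.
t=0.600 s (step 40): ang=-2.947 -0.958 3.705 -1.253 -0.697 -0.777 rad, qdot=-2.081 -1.104 1.516 -0.095 -0.166 -0.041 rad/s, eef=-0.156 -0.269 0.032 m, tau=24.487 -12.239 -26.402 -8.927 -2.102 1.082 N·m.
t=0.675 s (step 45): ang=-3.084 -1.021 3.796 -1.255 -0.701 -0.769 rad, qdot=-1.573 -0.572 0.947 -0.001 -0.006 0.252 rad/s, eef=-0.153 -0.281 -0.052 m, tau=20.932 -11.671 -25.164 -8.295 -2.171 0.835 N·m.
t=0.750 s (step 50): ang=-3.185 -1.048 3.852 -1.255 -0.700 -0.743 rad, qdot=-1.133 -0.184 0.581 -0.021 0.028 0.413 rad/s, eef=-0.148 -0.289 -0.115 m, tau=17.646 -10.893 -23.974 -7.577 -2.169 0.629 N·m.
t=0.825 s (step 55): ang=-3.256 -1.053 3.886 -1.257 -0.697 -0.711 rad, qdot=-0.782 0.001 0.364 -0.033 0.053 0.418 rad/s, eef=-0.143 -0.294 -0.160 m, tau=14.661 -10.115 -22.986 -6.939 -2.156 0.466 N·m.
t=0.900 s (step 60): ang=-3.305 -1.053 3.910 -1.259 -0.693 -0.683 rad, qdot=-0.524 0.004 0.261 -0.014 0.050 0.343 rad/s, eef=-0.138 -0.296 -0.193 m, tau=12.010 -9.408 -22.183 -6.484 -2.111 0.359 N·m.
t=0.975 s (step 65): ang=-3.336 -1.053 3.927 -1.260 -0.690 -0.660 rad, qdot=-0.330 0.004 0.195 -0.008 0.033 0.256 rad/s, eef=-0.134 -0.297 -0.217 m, tau=9.820 -8.820 -21.536 -6.171 -2.054 0.289 N·m.
t=1.050 s (step 70): ang=-3.356 -1.052 3.939 -1.260 -0.687 -0.644 rad, qdot=-0.192 0.003 0.151 -0.008 0.021 0.176 rad/s, eef=-0.132 -0.298 -0.233 m, tau=8.135 -8.369 -21.058 -5.965 -2.008 0.242 N·m.
t=1.125 s (step 75): ang=-3.366 -1.052 3.950 -1.261 -0.686 -0.634 rad, qdot=-0.098 0.002 0.120 -0.010 0.014 0.112 rad/s, eef=-0.132 -0.298 -0.245 m, tau=6.916 -8.041 -20.719 -5.835 -1.973 0.211 N·m.
t=1.200 s (step 80): ang=-3.371 -1.052 3.958 -1.262 -0.685 -0.627 rad, qdot=-0.038 0.000 0.098 -0.012 0.009 0.066 rad/s, eef=-0.132 -0.298 -0.253 m, tau=6.091 -7.816 -20.483 -5.759 -1.947 0.191 N·m.
t=1.275 s (step 85): ang=-3.373 -1.052 3.964 -1.263 -0.684 -0.624 rad, qdot=-0.004 -0.002 0.080 -0.012 0.006 0.036 rad/s, eef=-0.132 -0.298 -0.260 m, tau=5.569 -7.668 -20.319 -5.717 -1.926 0.180 N·m.
t=1.350 s (step 90): ang=-3.372 -1.052 3.969 -1.263 -0.683 -0.622 rad, qdot=0.012 -0.004 0.065 -0.010 0.003 0.023 rad/s, eef=-0.132 -0.299 -0.264 m, tau=5.257 -7.574 -20.206 -5.695 -1.909 0.173 N·m.
t=1.425 s (step 95): ang=-3.371 -1.052 3.973 -1.264 -0.682 -0.621 rad, qdot=0.018 -0.005 0.051 -0.009 0.001 0.017 rad/s, eef=-0.133 -0.299 -0.267 m, tau=5.107 -7.522 -20.127 -5.686 -1.893 0.171 N·m.
t=1.500 s (step 100): ang=-3.370 -1.052 3.977 -1.264 -0.681 -0.621 rad, qdot=0.018 -0.005 0.040 -0.007 -0.000 0.013 rad/s, eef=-0.134 -0.299 -0.269 m, tau=5.051 -7.497 -20.073 -5.685 -1.879 0.172 N·m.
t=1.575 s (step 105): ang=-3.368 -1.053 3.979 -1.265 -0.680 -0.621 rad, qdot=0.016 -0.005 0.031 -0.006 -0.001 0.010 rad/s, eef=-0.134 -0.299 -0.271 m, tau=5.044 -7.486 -20.034 -5.688 -1.866 0.175 N·m.
t=1.650 s (step 110): ang=-3.367 -1.053 3.981 -1.265 -0.679 -0.621 rad, qdot=0.013 -0.005 0.024 -0.005 -0.002 0.009 rad/s, eef=-0.135 -0.300 -0.272 m, tau=5.058 -7.482 -20.007 -5.691 -1.854 0.178 N·m.
t=1.725 s (step 115): ang=-3.366 -1.053 3.982 -1.265 -0.678 -0.621 rad, qdot=0.011 -0.004 0.019 -0.004 -0.003 0.008 rad/s, eef=-0.135 -0.300 -0.273 m, tau=5.081 -7.483 -19.988 -5.695 -1.845 0.182 N·m.
t=1.800 s (step 120): ang=-3.366 -1.053 3.983 -1.265 -0.677 -0.621 rad, qdot=0.008 -0.004 0.015 -0.003 -0.004 0.007 rad/s, eef=-0.135 -0.300 -0.274 m, tau=5.103 -7.485 -19.975 -5.699 -1.837 0.185 N·m.
t=1.875 s (step 125): ang=-3.365 -1.053 3.984 -1.265 -0.677 -0.621 rad, qdot=0.006 -0.004 0.012 -0.003 -0.005 0.006 rad/s, eef=-0.135 -0.300 -0.275 m, tau=5.123 -7.488 -19.965 -5.701 -1.831 0.188 N·m.
t=1.890 s (step 126): ang=-3.365 -1.053 3.984 -1.265 -0.677 -0.621 rad, qdot=0.006 -0.004 0.011 -0.003 -0.005 0.006 rad/s, eef=-0.135 -0.300 -0.275 m.
final ang (rad): -3.365 -1.053 3.984 -1.265 -0.677 -0.621


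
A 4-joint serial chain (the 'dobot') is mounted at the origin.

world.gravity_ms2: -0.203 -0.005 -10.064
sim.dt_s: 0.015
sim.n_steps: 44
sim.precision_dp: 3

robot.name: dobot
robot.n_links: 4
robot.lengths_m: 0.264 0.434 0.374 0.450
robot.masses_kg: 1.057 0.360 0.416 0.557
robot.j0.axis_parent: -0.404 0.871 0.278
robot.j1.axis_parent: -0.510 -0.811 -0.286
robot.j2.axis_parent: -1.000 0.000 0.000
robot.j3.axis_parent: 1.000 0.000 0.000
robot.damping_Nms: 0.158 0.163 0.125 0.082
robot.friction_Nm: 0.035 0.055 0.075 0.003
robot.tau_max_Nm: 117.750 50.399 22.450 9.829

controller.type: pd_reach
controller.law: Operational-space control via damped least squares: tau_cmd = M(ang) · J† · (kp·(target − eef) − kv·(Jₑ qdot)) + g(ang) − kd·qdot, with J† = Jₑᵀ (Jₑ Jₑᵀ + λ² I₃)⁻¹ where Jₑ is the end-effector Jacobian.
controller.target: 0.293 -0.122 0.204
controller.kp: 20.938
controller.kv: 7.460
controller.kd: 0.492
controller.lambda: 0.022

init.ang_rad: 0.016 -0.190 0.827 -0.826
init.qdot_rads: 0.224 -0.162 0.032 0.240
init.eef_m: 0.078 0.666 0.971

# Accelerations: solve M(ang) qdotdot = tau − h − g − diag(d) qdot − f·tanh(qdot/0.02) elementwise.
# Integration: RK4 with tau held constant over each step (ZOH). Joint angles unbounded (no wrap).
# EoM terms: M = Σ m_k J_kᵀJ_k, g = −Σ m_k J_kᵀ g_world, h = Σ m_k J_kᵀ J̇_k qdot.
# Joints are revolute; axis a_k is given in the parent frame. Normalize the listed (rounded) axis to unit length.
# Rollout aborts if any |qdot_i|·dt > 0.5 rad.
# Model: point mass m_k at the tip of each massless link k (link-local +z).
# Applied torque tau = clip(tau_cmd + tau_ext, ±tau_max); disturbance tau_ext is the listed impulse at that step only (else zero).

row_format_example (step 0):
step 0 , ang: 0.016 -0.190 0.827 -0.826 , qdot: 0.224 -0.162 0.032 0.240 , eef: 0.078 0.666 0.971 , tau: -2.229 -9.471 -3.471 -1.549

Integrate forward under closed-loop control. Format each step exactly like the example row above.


step 1 , ang: 0.018 -0.197 0.829 -0.829 , qdot: 0.029 -0.810 0.190 -0.631 , eef: 0.082 0.665 0.970 , tau: -2.135 -8.215 -3.717 -0.670
step 2 , ang: 0.017 -0.214 0.833 -0.843 , qdot: -0.139 -1.382 0.411 -1.191 , eef: 0.086 0.660 0.965 , tau: -1.842 -7.132 -3.906 -0.059
step 3 , ang: 0.014 -0.238 0.841 -0.864 , qdot: -0.261 -1.854 0.590 -1.609 , eef: 0.091 0.653 0.959 , tau: -1.434 -6.196 -4.018 0.408
step 4 , ang: 0.010 -0.269 0.850 -0.890 , qdot: -0.337 -2.234 0.708 -1.939 , eef: 0.095 0.643 0.950 , tau: -0.979 -5.380 -4.063 0.779
step 5 , ang: 0.004 -0.304 0.862 -0.921 , qdot: -0.374 -2.534 0.772 -2.203 , eef: 0.100 0.631 0.939 , tau: -0.529 -4.658 -4.055 1.077
step 6 , ang: -0.001 -0.344 0.873 -0.956 , qdot: -0.377 -2.767 0.792 -2.415 , eef: 0.105 0.618 0.928 , tau: -0.126 -4.007 -4.007 1.319
step 7 , ang: -0.007 -0.387 0.885 -0.994 , qdot: -0.356 -2.945 0.778 -2.584 , eef: 0.109 0.604 0.915 , tau: 0.201 -3.408 -3.930 1.515
step 8 , ang: -0.012 -0.432 0.896 -1.033 , qdot: -0.315 -3.075 0.740 -2.716 , eef: 0.114 0.588 0.902 , tau: 0.432 -2.846 -3.828 1.672
step 9 , ang: -0.016 -0.479 0.907 -1.075 , qdot: -0.260 -3.165 0.686 -2.816 , eef: 0.119 0.572 0.889 , tau: 0.554 -2.309 -3.708 1.797
step 10 , ang: -0.020 -0.527 0.917 -1.118 , qdot: -0.197 -3.223 0.621 -2.890 , eef: 0.124 0.556 0.875 , tau: 0.564 -1.791 -3.572 1.895
step 11 , ang: -0.022 -0.575 0.926 -1.161 , qdot: -0.128 -3.251 0.551 -2.940 , eef: 0.128 0.539 0.861 , tau: 0.463 -1.286 -3.422 1.970
step 12 , ang: -0.023 -0.624 0.933 -1.206 , qdot: -0.057 -3.256 0.480 -2.970 , eef: 0.133 0.522 0.847 , tau: 0.260 -0.794 -3.261 2.024
step 13 , ang: -0.024 -0.673 0.940 -1.250 , qdot: 0.014 -3.241 0.410 -2.982 , eef: 0.139 0.505 0.833 , tau: -0.033 -0.313 -3.090 2.061
step 14 , ang: -0.023 -0.721 0.946 -1.295 , qdot: 0.081 -3.212 0.345 -2.977 , eef: 0.144 0.487 0.819 , tau: -0.394 0.155 -2.913 2.083
step 15 , ang: -0.021 -0.769 0.950 -1.340 , qdot: 0.146 -3.168 0.283 -2.962 , eef: 0.150 0.470 0.804 , tau: -0.819 0.609 -2.728 2.095
step 16 , ang: -0.019 -0.816 0.954 -1.384 , qdot: 0.206 -3.111 0.224 -2.936 , eef: 0.156 0.454 0.790 , tau: -1.293 1.047 -2.539 2.098
step 17 , ang: -0.015 -0.862 0.957 -1.428 , qdot: 0.262 -3.044 0.169 -2.902 , eef: 0.162 0.437 0.776 , tau: -1.800 1.467 -2.348 2.094
step 18 , ang: -0.011 -0.907 0.959 -1.471 , qdot: 0.313 -2.969 0.119 -2.861 , eef: 0.168 0.421 0.761 , tau: -2.327 1.867 -2.156 2.084
step 19 , ang: -0.006 -0.951 0.961 -1.513 , qdot: 0.358 -2.888 0.074 -2.813 , eef: 0.175 0.405 0.747 , tau: -2.861 2.247 -1.966 2.071
step 20 , ang: -0.000 -0.994 0.962 -1.555 , qdot: 0.397 -2.802 0.033 -2.760 , eef: 0.182 0.390 0.733 , tau: -3.390 2.604 -1.778 2.054
step 21 , ang: 0.006 -1.035 0.962 -1.596 , qdot: 0.430 -2.717 0.003 -2.698 , eef: 0.189 0.375 0.718 , tau: -3.901 2.935 -1.601 2.034
step 22 , ang: 0.013 -1.075 0.962 -1.636 , qdot: 0.455 -2.636 -0.012 -2.623 , eef: 0.196 0.361 0.704 , tau: -4.376 3.235 -1.443 2.009
step 23 , ang: 0.020 -1.114 0.961 -1.675 , qdot: 0.475 -2.556 -0.022 -2.547 , eef: 0.203 0.347 0.690 , tau: -4.826 3.513 -1.293 1.985
step 24 , ang: 0.027 -1.152 0.961 -1.712 , qdot: 0.491 -2.473 -0.032 -2.474 , eef: 0.209 0.334 0.676 , tau: -5.255 3.771 -1.149 1.966
step 25 , ang: 0.034 -1.189 0.961 -1.749 , qdot: 0.503 -2.388 -0.042 -2.404 , eef: 0.216 0.321 0.661 , tau: -5.658 4.010 -1.011 1.950
step 26 , ang: 0.042 -1.224 0.960 -1.785 , qdot: 0.511 -2.303 -0.053 -2.337 , eef: 0.223 0.309 0.647 , tau: -6.034 4.231 -0.878 1.938
step 27 , ang: 0.050 -1.258 0.959 -1.819 , qdot: 0.515 -2.217 -0.062 -2.272 , eef: 0.229 0.298 0.633 , tau: -6.380 4.433 -0.751 1.928
step 28 , ang: 0.057 -1.290 0.958 -1.853 , qdot: 0.515 -2.133 -0.070 -2.208 , eef: 0.236 0.286 0.619 , tau: -6.695 4.618 -0.632 1.921
step 29 , ang: 0.065 -1.322 0.957 -1.885 , qdot: 0.511 -2.049 -0.077 -2.146 , eef: 0.242 0.276 0.605 , tau: -6.979 4.786 -0.521 1.917
step 30 , ang: 0.073 -1.352 0.956 -1.917 , qdot: 0.503 -1.968 -0.083 -2.086 , eef: 0.248 0.265 0.591 , tau: -7.231 4.937 -0.418 1.914
step 31 , ang: 0.080 -1.381 0.954 -1.948 , qdot: 0.492 -1.889 -0.088 -2.026 , eef: 0.253 0.255 0.578 , tau: -7.454 5.073 -0.322 1.914
step 32 , ang: 0.087 -1.408 0.953 -1.978 , qdot: 0.477 -1.812 -0.092 -1.968 , eef: 0.258 0.246 0.564 , tau: -7.648 5.195 -0.234 1.915
step 33 , ang: 0.094 -1.435 0.952 -2.007 , qdot: 0.459 -1.738 -0.096 -1.912 , eef: 0.263 0.237 0.551 , tau: -7.815 5.304 -0.154 1.918
step 34 , ang: 0.101 -1.461 0.950 -2.035 , qdot: 0.439 -1.666 -0.098 -1.857 , eef: 0.268 0.228 0.538 , tau: -7.956 5.400 -0.080 1.923
step 35 , ang: 0.108 -1.485 0.949 -2.063 , qdot: 0.416 -1.597 -0.100 -1.804 , eef: 0.272 0.219 0.526 , tau: -8.074 5.486 -0.014 1.929
step 36 , ang: 0.114 -1.508 0.947 -2.089 , qdot: 0.390 -1.530 -0.102 -1.753 , eef: 0.276 0.211 0.513 , tau: -8.171 5.561 0.047 1.936
step 37 , ang: 0.119 -1.531 0.946 -2.115 , qdot: 0.363 -1.466 -0.104 -1.704 , eef: 0.280 0.203 0.501 , tau: -8.247 5.627 0.101 1.945
step 38 , ang: 0.124 -1.552 0.944 -2.141 , qdot: 0.334 -1.404 -0.106 -1.656 , eef: 0.283 0.195 0.489 , tau: -8.306 5.686 0.150 1.955
step 39 , ang: 0.129 -1.573 0.943 -2.165 , qdot: 0.303 -1.344 -0.107 -1.611 , eef: 0.286 0.188 0.478 , tau: -8.348 5.737 0.194 1.965
step 40 , ang: 0.134 -1.593 0.941 -2.189 , qdot: 0.271 -1.285 -0.109 -1.567 , eef: 0.289 0.180 0.467 , tau: -8.376 5.782 0.234 1.976
step 41 , ang: 0.137 -1.612 0.939 -2.212 , qdot: 0.238 -1.228 -0.111 -1.524 , eef: 0.291 0.173 0.456 , tau: -8.390 5.821 0.269 1.988
step 42 , ang: 0.141 -1.630 0.938 -2.235 , qdot: 0.205 -1.173 -0.114 -1.484 , eef: 0.294 0.166 0.446 , tau: -8.393 5.856 0.301 2.000
step 43 , ang: 0.144 -1.647 0.936 -2.257 , qdot: 0.171 -1.118 -0.116 -1.445 , eef: 0.295 0.160 0.436 , tau: -8.385 5.886 0.329 2.012
step 44 , ang: 0.146 -1.663 0.934 -2.278 , qdot: 0.138 -1.064 -0.118 -1.408 , eef: 0.297 0.153 0.426


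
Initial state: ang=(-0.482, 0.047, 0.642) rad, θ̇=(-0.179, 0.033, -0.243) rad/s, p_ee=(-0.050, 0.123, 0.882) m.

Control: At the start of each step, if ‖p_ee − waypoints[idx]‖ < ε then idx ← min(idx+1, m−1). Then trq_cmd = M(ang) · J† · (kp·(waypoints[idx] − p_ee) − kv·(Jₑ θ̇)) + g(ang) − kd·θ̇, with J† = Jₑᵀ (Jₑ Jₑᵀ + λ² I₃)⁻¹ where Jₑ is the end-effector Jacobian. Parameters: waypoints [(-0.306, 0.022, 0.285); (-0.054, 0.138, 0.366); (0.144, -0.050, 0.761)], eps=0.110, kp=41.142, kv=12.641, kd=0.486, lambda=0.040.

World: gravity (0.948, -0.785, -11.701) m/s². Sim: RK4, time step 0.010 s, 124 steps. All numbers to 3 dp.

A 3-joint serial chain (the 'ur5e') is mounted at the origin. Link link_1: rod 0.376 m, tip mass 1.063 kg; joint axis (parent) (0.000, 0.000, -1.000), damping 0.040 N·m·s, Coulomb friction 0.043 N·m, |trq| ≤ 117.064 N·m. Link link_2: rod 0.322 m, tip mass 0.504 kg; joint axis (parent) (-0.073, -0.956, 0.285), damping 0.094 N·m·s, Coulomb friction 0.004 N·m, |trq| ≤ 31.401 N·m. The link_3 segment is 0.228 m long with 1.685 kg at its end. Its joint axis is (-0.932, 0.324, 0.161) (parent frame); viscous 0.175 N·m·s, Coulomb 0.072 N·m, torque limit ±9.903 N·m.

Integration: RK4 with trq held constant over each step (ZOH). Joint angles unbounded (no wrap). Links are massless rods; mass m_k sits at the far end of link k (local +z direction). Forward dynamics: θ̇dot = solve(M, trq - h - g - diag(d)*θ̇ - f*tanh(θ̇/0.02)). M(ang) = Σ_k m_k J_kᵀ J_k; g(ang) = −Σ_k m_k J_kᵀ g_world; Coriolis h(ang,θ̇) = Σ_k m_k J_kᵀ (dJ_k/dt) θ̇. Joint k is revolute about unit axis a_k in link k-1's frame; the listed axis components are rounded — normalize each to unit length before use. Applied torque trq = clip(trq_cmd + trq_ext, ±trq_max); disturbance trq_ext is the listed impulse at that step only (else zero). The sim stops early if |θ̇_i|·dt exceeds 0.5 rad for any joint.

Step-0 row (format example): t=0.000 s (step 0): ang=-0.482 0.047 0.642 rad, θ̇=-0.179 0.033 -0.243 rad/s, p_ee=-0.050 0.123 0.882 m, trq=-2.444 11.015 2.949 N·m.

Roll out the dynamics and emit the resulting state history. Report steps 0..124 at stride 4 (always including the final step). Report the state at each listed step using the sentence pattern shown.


t=0.040 s (step 4): ang=-0.485 0.066 0.678 rad, θ̇=-0.227 0.781 1.767 rad/s, p_ee=-0.061 0.125 0.878 m, trq=-1.379 5.796 0.131 N·m.
t=0.080 s (step 8): ang=-0.497 0.105 0.769 rad, θ̇=-0.454 1.083 2.674 rad/s, p_ee=-0.084 0.131 0.864 m, trq=-0.716 2.136 -1.141 N·m.
t=0.120 s (step 12): ang=-0.523 0.149 0.887 rad, θ̇=-0.823 1.089 3.193 rad/s, p_ee=-0.112 0.137 0.844 m, trq=-0.351 -0.123 -1.907 N·m.
t=0.160 s (step 16): ang=-0.561 0.190 1.022 rad, θ̇=-1.068 0.991 3.528 rad/s, p_ee=-0.140 0.140 0.817 m, trq=-0.227 -1.167 -2.485 N·m.
t=0.200 s (step 20): ang=-0.604 0.229 1.166 rad, θ̇=-1.035 0.958 3.690 rad/s, p_ee=-0.166 0.140 0.787 m, trq=-0.195 -1.579 -2.972 N·m.
t=0.240 s (step 24): ang=-0.641 0.269 1.314 rad, θ̇=-0.763 1.064 3.669 rad/s, p_ee=-0.188 0.136 0.753 m, trq=-0.147 -1.844 -3.394 N·m.
t=0.280 s (step 28): ang=-0.664 0.316 1.458 rad, θ̇=-0.381 1.297 3.478 rad/s, p_ee=-0.206 0.128 0.718 m, trq=-0.038 -2.200 -3.736 N·m.
t=0.320 s (step 32): ang=-0.672 0.373 1.591 rad, θ̇=-0.016 1.595 3.152 rad/s, p_ee=-0.221 0.118 0.682 m, trq=0.137 -2.717 -3.971 N·m.
t=0.360 s (step 36): ang=-0.668 0.443 1.709 rad, θ̇=0.212 1.862 2.756 rad/s, p_ee=-0.233 0.107 0.648 m, trq=0.396 -3.342 -4.093 N·m.
t=0.400 s (step 40): ang=-0.656 0.522 1.810 rad, θ̇=0.375 2.092 2.314 rad/s, p_ee=-0.244 0.094 0.615 m, trq=0.613 -4.005 -4.099 N·m.
t=0.440 s (step 44): ang=-0.639 0.609 1.894 rad, θ̇=0.459 2.244 1.878 rad/s, p_ee=-0.252 0.082 0.585 m, trq=0.775 -4.633 -4.015 N·m.
t=0.480 s (step 48): ang=-0.620 0.700 1.961 rad, θ̇=0.485 2.314 1.476 rad/s, p_ee=-0.260 0.071 0.556 m, trq=0.875 -5.186 -3.865 N·m.
t=0.520 s (step 52): ang=-0.601 0.793 2.013 rad, θ̇=0.476 2.308 1.125 rad/s, p_ee=-0.267 0.061 0.529 m, trq=0.918 -5.651 -3.672 N·m.
t=0.560 s (step 56): ang=-0.582 0.884 2.052 rad, θ̇=0.450 2.243 0.828 rad/s, p_ee=-0.272 0.052 0.505 m, trq=0.919 -6.030 -3.453 N·m.
t=0.600 s (step 60): ang=-0.565 0.972 2.080 rad, θ̇=0.415 2.134 0.585 rad/s, p_ee=-0.277 0.045 0.482 m, trq=0.894 -6.332 -3.222 N·m.
t=0.640 s (step 64): ang=-0.549 1.054 2.099 rad, θ̇=0.377 1.995 0.390 rad/s, p_ee=-0.280 0.040 0.461 m, trq=0.857 -6.568 -2.987 N·m.
t=0.680 s (step 68): ang=-0.535 1.131 2.112 rad, θ̇=0.339 1.839 0.236 rad/s, p_ee=-0.283 0.035 0.442 m, trq=0.818 -6.748 -2.756 N·m.
t=0.720 s (step 72): ang=-0.522 1.201 2.119 rad, θ̇=0.304 1.678 0.118 rad/s, p_ee=-0.286 0.031 0.425 m, trq=0.782 -6.884 -2.532 N·m.
t=0.760 s (step 76): ang=-0.510 1.265 2.122 rad, θ̇=0.273 1.517 0.028 rad/s, p_ee=-0.288 0.028 0.410 m, trq=0.751 -6.984 -2.320 N·m.
t=0.800 s (step 80): ang=-0.500 1.323 2.122 rad, θ̇=0.241 1.357 -0.013 rad/s, p_ee=-0.289 0.026 0.396 m, trq=0.727 -7.054 -2.160 N·m.
t=0.840 s (step 84): ang=-0.488 1.362 2.138 rad, θ̇=0.418 0.514 1.004 rad/s, p_ee=-0.286 0.026 0.385 m, trq=2.840 -9.145 -0.364 N·m.
t=0.880 s (step 88): ang=-0.466 1.371 2.191 rad, θ̇=0.701 -0.030 1.556 rad/s, p_ee=-0.274 0.031 0.378 m, trq=1.746 -7.680 -1.251 N·m.
t=0.920 s (step 92): ang=-0.432 1.364 2.257 rad, θ̇=0.971 -0.282 1.657 rad/s, p_ee=-0.260 0.040 0.375 m, trq=1.076 -6.793 -1.632 N·m.
t=0.960 s (step 96): ang=-0.389 1.350 2.321 rad, θ̇=1.191 -0.394 1.570 rad/s, p_ee=-0.244 0.049 0.373 m, trq=0.673 -6.221 -1.775 N·m.
t=1.000 s (step 100): ang=-0.338 1.333 2.381 rad, θ̇=1.348 -0.434 1.413 rad/s, p_ee=-0.229 0.058 0.372 m, trq=0.432 -5.829 -1.812 N·m.
t=1.040 s (step 104): ang=-0.281 1.316 2.434 rad, θ̇=1.448 -0.434 1.236 rad/s, p_ee=-0.215 0.066 0.371 m, trq=0.287 -5.547 -1.801 N·m.
t=1.080 s (step 108): ang=-0.222 1.299 2.480 rad, θ̇=1.500 -0.414 1.064 rad/s, p_ee=-0.203 0.075 0.371 m, trq=0.197 -5.334 -1.771 N·m.
t=1.120 s (step 112): ang=-0.162 1.283 2.519 rad, θ̇=1.512 -0.384 0.907 rad/s, p_ee=-0.191 0.082 0.371 m, trq=0.137 -5.168 -1.734 N·m.
t=1.160 s (step 116): ang=-0.102 1.268 2.553 rad, θ̇=1.495 -0.350 0.768 rad/s, p_ee=-0.180 0.089 0.371 m, trq=0.093 -5.034 -1.696 N·m.
t=1.200 s (step 120): ang=-0.043 1.255 2.581 rad, θ̇=1.456 -0.315 0.648 rad/s, p_ee=-0.171 0.096 0.371 m, trq=0.060 -4.926 -1.659 N·m.
t=1.240 s (step 124): ang=0.014 1.243 2.605 rad, θ̇=1.401 -0.280 0.545 rad/s, p_ee=-0.162 0.101 0.371 m.
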